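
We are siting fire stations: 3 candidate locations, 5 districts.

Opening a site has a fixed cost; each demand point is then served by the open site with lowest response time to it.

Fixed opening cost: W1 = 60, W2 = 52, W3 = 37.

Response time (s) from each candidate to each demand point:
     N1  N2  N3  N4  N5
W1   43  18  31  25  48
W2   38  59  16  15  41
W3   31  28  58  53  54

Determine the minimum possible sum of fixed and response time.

Open {W2, W3}: assign each demand point to its cheapest open site.
  N1→W3 31, N2→W3 28, N3→W2 16, N4→W2 15, N5→W2 41
  response time 131, fixed 89 → total 220.
Compare {W2}: response time 169 + fixed 52 = 221.
Compare {W1}: response time 165 + fixed 60 = 225.
Compare {W1, W2}: response time 128 + fixed 112 = 240.
All other subsets cost ≥ 221. Minimum total cost: 220.

220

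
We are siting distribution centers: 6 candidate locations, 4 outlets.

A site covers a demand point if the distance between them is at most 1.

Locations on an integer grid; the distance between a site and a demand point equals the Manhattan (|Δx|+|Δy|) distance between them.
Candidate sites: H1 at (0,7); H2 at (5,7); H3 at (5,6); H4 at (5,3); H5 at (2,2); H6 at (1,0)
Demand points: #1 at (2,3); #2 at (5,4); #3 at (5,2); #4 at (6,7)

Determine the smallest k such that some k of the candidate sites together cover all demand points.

Coverage sets (demand points within 1 of each site):
  H1: {}
  H2: {#4}
  H3: {}
  H4: {#2, #3}
  H5: {#1}
  H6: {}
No 2 sites suffice: every size-2 union leaves at least one demand point uncovered.
But {H2, H4, H5} covers everything, so the minimum is 3.

3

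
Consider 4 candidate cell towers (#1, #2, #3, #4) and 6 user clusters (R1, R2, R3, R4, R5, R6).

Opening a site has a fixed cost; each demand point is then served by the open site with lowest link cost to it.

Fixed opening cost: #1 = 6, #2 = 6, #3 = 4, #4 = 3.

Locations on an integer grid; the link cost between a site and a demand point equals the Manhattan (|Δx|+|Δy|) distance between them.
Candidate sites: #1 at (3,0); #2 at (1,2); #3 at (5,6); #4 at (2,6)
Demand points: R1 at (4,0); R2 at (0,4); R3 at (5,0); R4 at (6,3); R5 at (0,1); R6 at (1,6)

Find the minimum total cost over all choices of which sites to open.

27

Open {#1, #4}: assign each demand point to its cheapest open site.
  R1→#1 1, R2→#4 4, R3→#1 2, R4→#1 6, R5→#1 4, R6→#4 1
  link cost 18, fixed 9 → total 27.
Compare {#1, #3, #4}: link cost 16 + fixed 13 = 29.
Compare {#1, #2}: link cost 18 + fixed 12 = 30.
Compare {#1, #2, #4}: link cost 15 + fixed 15 = 30.
All other subsets cost ≥ 29. Minimum total cost: 27.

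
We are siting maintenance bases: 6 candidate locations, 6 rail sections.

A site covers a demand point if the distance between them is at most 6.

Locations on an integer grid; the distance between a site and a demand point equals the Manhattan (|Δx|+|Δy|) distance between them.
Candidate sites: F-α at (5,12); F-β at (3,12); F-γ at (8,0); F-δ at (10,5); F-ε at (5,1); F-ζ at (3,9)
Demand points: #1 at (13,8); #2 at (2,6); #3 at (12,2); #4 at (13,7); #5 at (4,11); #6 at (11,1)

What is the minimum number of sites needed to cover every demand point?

Coverage sets (demand points within 6 of each site):
  F-α: {#5}
  F-β: {#5}
  F-γ: {#3, #6}
  F-δ: {#1, #3, #4, #6}
  F-ε: {#6}
  F-ζ: {#2, #5}
No single site covers all 6 demand points.
But {F-δ, F-ζ} covers everything, so the minimum is 2.

2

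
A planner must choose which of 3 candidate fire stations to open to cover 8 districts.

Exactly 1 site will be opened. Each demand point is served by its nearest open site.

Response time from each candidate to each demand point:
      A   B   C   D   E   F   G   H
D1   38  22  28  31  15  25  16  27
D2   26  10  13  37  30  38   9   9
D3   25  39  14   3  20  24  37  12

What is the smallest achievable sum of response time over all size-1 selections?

172

Open {D2}.
  A→D2 26, B→D2 10, C→D2 13, D→D2 37, E→D2 30, F→D2 38, G→D2 9, H→D2 9  ⇒ total 172.
Compare {D3}: total 174.
Compare {D1}: total 202.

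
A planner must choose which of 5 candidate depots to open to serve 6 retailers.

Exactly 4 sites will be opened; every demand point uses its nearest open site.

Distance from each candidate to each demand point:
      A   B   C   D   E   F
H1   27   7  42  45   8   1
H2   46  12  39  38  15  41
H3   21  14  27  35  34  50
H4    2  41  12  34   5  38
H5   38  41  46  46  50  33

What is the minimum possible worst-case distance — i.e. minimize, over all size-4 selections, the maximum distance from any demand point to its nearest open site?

34

Open {H1, H2, H3, H4}.
  Farthest demand point is D at distance 34 (to H4); all others are ≤ 34.
With {H1, H2, H4, H5} the worst case is 34.
With {H1, H3, H4, H5} the worst case is 34.
No size-4 selection achieves below 34.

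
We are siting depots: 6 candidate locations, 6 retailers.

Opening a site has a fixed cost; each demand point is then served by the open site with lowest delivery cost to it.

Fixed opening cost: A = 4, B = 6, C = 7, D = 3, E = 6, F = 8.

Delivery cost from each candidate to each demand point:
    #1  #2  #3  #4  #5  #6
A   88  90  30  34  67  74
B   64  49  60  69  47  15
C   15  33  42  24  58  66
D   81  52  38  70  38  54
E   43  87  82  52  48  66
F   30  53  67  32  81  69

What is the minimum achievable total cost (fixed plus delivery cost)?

175

Open {A, B, C, D}: assign each demand point to its cheapest open site.
  #1→C 15, #2→C 33, #3→A 30, #4→C 24, #5→D 38, #6→B 15
  delivery cost 155, fixed 20 → total 175.
Compare {B, C, D}: delivery cost 163 + fixed 16 = 179.
Compare {A, B, C}: delivery cost 164 + fixed 17 = 181.
Compare {A, B, C, D, E}: delivery cost 155 + fixed 26 = 181.
All other subsets cost ≥ 179. Minimum total cost: 175.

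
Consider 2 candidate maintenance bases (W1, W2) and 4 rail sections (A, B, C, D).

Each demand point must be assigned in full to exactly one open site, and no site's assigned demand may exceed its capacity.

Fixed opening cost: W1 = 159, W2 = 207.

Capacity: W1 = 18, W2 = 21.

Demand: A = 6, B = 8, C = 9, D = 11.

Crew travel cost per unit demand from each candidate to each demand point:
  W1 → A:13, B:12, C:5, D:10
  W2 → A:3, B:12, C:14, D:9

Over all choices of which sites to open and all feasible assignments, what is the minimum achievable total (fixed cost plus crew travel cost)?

Open {W1, W2}; cheapest assignment that respects the capacities:
  W1 (cap 18, load 17): B, C — cost 8×12 + 9×5 = 141
  W2 (cap 21, load 17): A, D — cost 6×3 + 11×9 = 117
  Shipping 258, fixed 366 → total 624.
  Any other capacity-feasible assignment to {W1, W2} ships for at least 258.
Total demand is 34 and no other set of sites has combined capacity ≥ 34, so {W1, W2} is the only feasible choice of open sites. Minimum: 624.

624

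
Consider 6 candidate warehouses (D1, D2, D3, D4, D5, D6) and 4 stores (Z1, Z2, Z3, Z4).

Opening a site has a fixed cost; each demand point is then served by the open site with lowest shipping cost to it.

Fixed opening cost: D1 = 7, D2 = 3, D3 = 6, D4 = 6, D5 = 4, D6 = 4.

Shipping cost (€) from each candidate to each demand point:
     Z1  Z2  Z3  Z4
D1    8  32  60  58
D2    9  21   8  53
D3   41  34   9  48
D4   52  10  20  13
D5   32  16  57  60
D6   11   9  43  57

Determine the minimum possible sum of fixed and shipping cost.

Open {D2, D4}: assign each demand point to its cheapest open site.
  Z1→D2 9, Z2→D4 10, Z3→D2 8, Z4→D4 13
  shipping cost 40, fixed 9 → total 49.
Compare {D2, D4, D6}: shipping cost 39 + fixed 13 = 52.
Compare {D2, D4, D5}: shipping cost 40 + fixed 13 = 53.
Compare {D1, D2, D4}: shipping cost 39 + fixed 16 = 55.
All other subsets cost ≥ 52. Minimum total cost: 49.

49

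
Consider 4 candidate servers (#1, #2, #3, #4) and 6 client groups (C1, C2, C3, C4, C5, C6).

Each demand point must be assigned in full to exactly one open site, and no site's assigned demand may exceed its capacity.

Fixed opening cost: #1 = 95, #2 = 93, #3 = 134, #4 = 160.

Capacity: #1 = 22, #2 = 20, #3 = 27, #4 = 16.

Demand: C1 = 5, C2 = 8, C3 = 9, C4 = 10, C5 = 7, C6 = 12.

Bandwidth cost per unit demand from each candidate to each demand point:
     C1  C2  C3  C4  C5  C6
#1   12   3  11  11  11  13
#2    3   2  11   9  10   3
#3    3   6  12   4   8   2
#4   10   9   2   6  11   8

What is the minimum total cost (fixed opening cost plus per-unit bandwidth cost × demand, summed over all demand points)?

568

Open {#2, #3, #4}; cheapest assignment that respects the capacities:
  #2 (cap 20, load 20): C2, C6 — cost 8×2 + 12×3 = 52
  #3 (cap 27, load 22): C1, C4, C5 — cost 5×3 + 10×4 + 7×8 = 111
  #4 (cap 16, load 9): C3 — cost 9×2 = 18
  Shipping 181, fixed 387 → total 568.
  Any other capacity-feasible assignment to {#2, #3, #4} ships for at least 181.
Compare {#1, #2, #3}: its best feasible assignment gives total 584.
Compare {#1, #3, #4}: its best feasible assignment gives total 587.
Every other set of open sites that can feasibly serve all demand totals ≥ 584 even under its best assignment. Minimum: 568.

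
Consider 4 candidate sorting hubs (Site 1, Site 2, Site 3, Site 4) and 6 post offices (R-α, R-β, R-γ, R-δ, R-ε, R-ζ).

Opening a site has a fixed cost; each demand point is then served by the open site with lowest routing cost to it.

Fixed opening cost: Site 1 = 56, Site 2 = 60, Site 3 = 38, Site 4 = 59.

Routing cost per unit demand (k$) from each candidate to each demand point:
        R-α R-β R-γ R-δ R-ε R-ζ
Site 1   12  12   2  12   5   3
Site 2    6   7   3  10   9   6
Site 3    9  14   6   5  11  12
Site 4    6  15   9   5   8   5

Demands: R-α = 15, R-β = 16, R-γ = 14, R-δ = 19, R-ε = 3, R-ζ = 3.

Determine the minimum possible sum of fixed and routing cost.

482

Open {Site 2, Site 3}: assign each demand point to its cheapest open site.
  R-α→Site 2 15×6=90, R-β→Site 2 16×7=112, R-γ→Site 2 14×3=42, R-δ→Site 3 19×5=95, R-ε→Site 2 3×9=27, R-ζ→Site 2 3×6=18
  routing cost 384, fixed 98 → total 482.
Compare {Site 2, Site 4}: routing cost 378 + fixed 119 = 497.
Compare {Site 1, Site 2, Site 3}: routing cost 349 + fixed 154 = 503.
Compare {Site 1, Site 2, Site 4}: routing cost 349 + fixed 175 = 524.
All other subsets cost ≥ 497. Minimum total cost: 482.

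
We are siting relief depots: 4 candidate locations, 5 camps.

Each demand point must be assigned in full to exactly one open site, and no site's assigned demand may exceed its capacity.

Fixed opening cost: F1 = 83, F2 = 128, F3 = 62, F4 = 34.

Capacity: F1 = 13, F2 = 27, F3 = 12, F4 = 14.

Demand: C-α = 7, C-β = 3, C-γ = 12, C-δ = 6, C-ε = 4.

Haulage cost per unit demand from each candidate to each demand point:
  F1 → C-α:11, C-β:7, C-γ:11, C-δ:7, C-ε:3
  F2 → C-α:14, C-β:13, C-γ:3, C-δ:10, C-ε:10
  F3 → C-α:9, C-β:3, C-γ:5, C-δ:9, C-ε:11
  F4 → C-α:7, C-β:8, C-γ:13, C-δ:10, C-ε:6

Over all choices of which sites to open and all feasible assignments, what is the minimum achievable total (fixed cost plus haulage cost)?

Open {F2, F4}; cheapest assignment that respects the capacities:
  F2 (cap 27, load 18): C-γ, C-δ — cost 12×3 + 6×10 = 96
  F4 (cap 14, load 14): C-α, C-β, C-ε — cost 7×7 + 3×8 + 4×6 = 97
  Shipping 193, fixed 162 → total 355.
  Any other capacity-feasible assignment to {F2, F4} ships for at least 193.
Compare {F1, F3, F4}: its best feasible assignment gives total 363.
Compare {F2, F3, F4}: its best feasible assignment gives total 396.
Every other set of open sites that can feasibly serve all demand totals ≥ 363 even under its best assignment. Minimum: 355.

355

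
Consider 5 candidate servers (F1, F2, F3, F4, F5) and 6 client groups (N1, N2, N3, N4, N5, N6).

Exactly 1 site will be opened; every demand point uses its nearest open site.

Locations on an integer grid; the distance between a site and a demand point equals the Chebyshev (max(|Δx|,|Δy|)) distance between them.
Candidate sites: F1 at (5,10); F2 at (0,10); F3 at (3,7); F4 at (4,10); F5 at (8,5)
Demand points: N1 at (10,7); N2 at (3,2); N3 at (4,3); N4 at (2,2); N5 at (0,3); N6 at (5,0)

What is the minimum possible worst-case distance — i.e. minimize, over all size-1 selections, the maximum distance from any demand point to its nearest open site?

7

Open {F3}.
  Farthest demand point is N1 at distance 7 (to F3); all others are ≤ 7.
With {F5} the worst case is 8.
With {F1} the worst case is 10.
No size-1 selection achieves below 7.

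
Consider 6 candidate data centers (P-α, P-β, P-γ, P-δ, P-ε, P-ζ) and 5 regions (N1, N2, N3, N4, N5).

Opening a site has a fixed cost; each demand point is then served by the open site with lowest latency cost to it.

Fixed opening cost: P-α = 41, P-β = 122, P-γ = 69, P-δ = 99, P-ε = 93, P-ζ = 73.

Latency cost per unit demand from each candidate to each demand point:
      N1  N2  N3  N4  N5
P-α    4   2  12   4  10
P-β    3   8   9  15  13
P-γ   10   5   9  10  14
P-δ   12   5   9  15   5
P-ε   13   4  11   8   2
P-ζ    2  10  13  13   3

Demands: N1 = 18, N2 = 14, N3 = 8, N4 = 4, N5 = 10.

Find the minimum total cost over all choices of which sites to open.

Open {P-α, P-ζ}: assign each demand point to its cheapest open site.
  N1→P-ζ 18×2=36, N2→P-α 14×2=28, N3→P-α 8×12=96, N4→P-α 4×4=16, N5→P-ζ 10×3=30
  latency cost 206, fixed 114 → total 320.
Compare {P-α}: latency cost 312 + fixed 41 = 353.
Compare {P-α, P-ε}: latency cost 224 + fixed 134 = 358.
Compare {P-α, P-γ, P-ζ}: latency cost 182 + fixed 183 = 365.
All other subsets cost ≥ 353. Minimum total cost: 320.

320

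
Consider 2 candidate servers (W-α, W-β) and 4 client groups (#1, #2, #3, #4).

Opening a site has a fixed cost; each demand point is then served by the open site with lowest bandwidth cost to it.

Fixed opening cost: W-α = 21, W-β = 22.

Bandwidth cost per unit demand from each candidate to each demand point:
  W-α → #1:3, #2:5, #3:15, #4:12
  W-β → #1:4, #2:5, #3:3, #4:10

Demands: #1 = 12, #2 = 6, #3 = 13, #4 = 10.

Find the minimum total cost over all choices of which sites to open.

Open {W-β}: assign each demand point to its cheapest open site.
  #1→W-β 12×4=48, #2→W-β 6×5=30, #3→W-β 13×3=39, #4→W-β 10×10=100
  bandwidth cost 217, fixed 22 → total 239.
Compare {W-α, W-β}: bandwidth cost 205 + fixed 43 = 248.
Compare {W-α}: bandwidth cost 381 + fixed 21 = 402.

239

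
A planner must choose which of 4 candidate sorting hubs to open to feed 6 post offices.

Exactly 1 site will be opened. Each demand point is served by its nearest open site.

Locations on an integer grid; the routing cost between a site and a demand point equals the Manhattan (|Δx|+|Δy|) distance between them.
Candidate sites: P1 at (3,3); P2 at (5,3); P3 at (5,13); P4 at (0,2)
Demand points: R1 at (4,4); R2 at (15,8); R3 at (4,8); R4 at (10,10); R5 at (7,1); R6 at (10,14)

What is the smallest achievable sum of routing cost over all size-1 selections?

55

Open {P2}.
  R1→P2 2, R2→P2 15, R3→P2 6, R4→P2 12, R5→P2 4, R6→P2 16  ⇒ total 55.
Compare {P3}: total 59.
Compare {P1}: total 63.
No size-1 selection does better; minimum is 55.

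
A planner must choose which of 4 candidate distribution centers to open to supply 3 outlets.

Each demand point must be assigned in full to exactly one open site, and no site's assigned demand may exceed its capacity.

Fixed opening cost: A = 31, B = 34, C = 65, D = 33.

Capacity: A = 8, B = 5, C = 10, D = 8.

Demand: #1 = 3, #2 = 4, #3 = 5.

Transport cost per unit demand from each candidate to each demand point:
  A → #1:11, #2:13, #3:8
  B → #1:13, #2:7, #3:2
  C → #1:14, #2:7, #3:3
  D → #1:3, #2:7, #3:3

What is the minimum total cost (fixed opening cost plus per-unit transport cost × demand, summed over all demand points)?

Open {B, D}; cheapest assignment that respects the capacities:
  B (cap 5, load 5): #3 — cost 5×2 = 10
  D (cap 8, load 7): #1, #2 — cost 3×3 + 4×7 = 37
  Shipping 47, fixed 67 → total 114.
  Any other capacity-feasible assignment to {B, D} ships for at least 47.
Compare {A, D}: its best feasible assignment gives total 140.
Compare {A, B, D}: its best feasible assignment gives total 145.
Every other set of open sites that can feasibly serve all demand totals ≥ 140 even under its best assignment. Minimum: 114.

114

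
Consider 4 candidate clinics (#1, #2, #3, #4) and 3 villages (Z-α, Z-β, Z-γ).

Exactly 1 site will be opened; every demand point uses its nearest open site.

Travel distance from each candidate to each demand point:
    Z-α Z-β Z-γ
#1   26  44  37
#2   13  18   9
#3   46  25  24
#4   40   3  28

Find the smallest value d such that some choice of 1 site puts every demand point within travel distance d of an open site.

18

Open {#2}.
  Farthest demand point is Z-β at travel distance 18 (to #2); all others are ≤ 18.
With {#4} the worst case is 40.
With {#1} the worst case is 44.
No size-1 selection achieves below 18.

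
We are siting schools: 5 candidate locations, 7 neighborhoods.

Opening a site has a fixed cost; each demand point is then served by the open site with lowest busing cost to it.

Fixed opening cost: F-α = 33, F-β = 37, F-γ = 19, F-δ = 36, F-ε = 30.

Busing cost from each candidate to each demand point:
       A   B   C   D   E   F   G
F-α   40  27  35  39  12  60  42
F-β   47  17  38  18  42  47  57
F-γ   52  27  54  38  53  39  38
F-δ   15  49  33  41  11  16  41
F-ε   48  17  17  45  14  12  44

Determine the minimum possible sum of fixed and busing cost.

Open {F-δ, F-ε}: assign each demand point to its cheapest open site.
  A→F-δ 15, B→F-ε 17, C→F-ε 17, D→F-δ 41, E→F-δ 11, F→F-ε 12, G→F-δ 41
  busing cost 154, fixed 66 → total 220.
Compare {F-β, F-δ}: busing cost 151 + fixed 73 = 224.
Compare {F-ε}: busing cost 197 + fixed 30 = 227.
Compare {F-γ, F-δ}: busing cost 178 + fixed 55 = 233.
All other subsets cost ≥ 224. Minimum total cost: 220.

220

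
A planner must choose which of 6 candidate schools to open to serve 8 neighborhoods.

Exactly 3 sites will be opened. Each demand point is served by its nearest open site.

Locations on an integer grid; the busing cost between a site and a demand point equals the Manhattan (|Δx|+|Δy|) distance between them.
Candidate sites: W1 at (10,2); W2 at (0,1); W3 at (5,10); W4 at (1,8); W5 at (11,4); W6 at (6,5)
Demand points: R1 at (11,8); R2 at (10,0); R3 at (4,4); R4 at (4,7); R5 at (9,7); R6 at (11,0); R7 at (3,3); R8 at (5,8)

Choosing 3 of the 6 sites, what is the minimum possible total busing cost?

Open {W1, W5, W6}.
  R1→W5 4, R2→W1 2, R3→W6 3, R4→W6 4, R5→W5 5, R6→W1 3, R7→W6 5, R8→W6 4  ⇒ total 30.
Compare {W1, W3, W6}: total 31.
Compare {W3, W5, W6}: total 32.
No size-3 selection does better; minimum is 30.

30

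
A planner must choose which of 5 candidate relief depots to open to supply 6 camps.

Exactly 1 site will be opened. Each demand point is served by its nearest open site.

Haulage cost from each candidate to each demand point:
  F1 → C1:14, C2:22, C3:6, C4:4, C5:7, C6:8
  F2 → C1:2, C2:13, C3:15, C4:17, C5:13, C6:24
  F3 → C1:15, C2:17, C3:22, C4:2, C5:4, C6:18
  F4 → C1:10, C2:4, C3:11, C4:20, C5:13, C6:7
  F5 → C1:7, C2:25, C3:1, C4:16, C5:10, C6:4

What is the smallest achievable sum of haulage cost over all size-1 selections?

Open {F1}.
  C1→F1 14, C2→F1 22, C3→F1 6, C4→F1 4, C5→F1 7, C6→F1 8  ⇒ total 61.
Compare {F5}: total 63.
Compare {F4}: total 65.
No size-1 selection does better; minimum is 61.

61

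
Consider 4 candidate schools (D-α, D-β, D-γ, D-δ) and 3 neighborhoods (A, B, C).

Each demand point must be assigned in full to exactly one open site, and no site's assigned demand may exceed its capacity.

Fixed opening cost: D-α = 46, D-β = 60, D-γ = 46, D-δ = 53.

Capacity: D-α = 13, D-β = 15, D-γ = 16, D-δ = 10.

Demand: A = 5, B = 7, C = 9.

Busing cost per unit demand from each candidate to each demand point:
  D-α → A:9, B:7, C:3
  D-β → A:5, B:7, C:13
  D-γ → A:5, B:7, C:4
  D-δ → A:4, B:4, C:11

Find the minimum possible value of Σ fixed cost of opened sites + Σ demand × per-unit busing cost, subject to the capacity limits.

Open {D-γ, D-δ}; cheapest assignment that respects the capacities:
  D-γ (cap 16, load 14): A, C — cost 5×5 + 9×4 = 61
  D-δ (cap 10, load 7): B — cost 7×4 = 28
  Shipping 89, fixed 99 → total 188.
  Any other capacity-feasible assignment to {D-γ, D-δ} ships for at least 89.
Compare {D-α, D-γ}: its best feasible assignment gives total 193.
Compare {D-α, D-β}: its best feasible assignment gives total 207.
Every other set of open sites that can feasibly serve all demand totals ≥ 193 even under its best assignment. Minimum: 188.

188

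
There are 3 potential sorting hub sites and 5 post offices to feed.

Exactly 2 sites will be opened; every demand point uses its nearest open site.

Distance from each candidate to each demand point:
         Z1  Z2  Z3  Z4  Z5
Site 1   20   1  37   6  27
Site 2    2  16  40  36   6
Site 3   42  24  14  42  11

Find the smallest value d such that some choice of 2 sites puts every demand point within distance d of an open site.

20

Open {Site 1, Site 3}.
  Farthest demand point is Z1 at distance 20 (to Site 1); all others are ≤ 20.
With {Site 2, Site 3} the worst case is 36.
With {Site 1, Site 2} the worst case is 37.
No size-2 selection achieves below 20.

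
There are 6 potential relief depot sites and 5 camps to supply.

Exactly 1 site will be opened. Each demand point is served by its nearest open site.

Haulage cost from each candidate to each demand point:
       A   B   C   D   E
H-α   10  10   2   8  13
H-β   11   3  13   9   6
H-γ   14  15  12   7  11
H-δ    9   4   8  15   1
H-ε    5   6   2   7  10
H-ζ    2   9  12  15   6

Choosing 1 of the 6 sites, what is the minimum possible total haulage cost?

30

Open {H-ε}.
  A→H-ε 5, B→H-ε 6, C→H-ε 2, D→H-ε 7, E→H-ε 10  ⇒ total 30.
Compare {H-δ}: total 37.
Compare {H-β}: total 42.
No size-1 selection does better; minimum is 30.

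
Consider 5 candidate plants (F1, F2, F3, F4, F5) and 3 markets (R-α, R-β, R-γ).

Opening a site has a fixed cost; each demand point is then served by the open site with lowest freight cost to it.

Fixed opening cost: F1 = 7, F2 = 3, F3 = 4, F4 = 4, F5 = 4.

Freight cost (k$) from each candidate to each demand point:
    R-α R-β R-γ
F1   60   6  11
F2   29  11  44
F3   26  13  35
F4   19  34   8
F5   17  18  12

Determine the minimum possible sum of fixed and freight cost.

44

Open {F1, F4}: assign each demand point to its cheapest open site.
  R-α→F4 19, R-β→F1 6, R-γ→F4 8
  freight cost 33, fixed 11 → total 44.
Compare {F1, F5}: freight cost 34 + fixed 11 = 45.
Compare {F2, F4}: freight cost 38 + fixed 7 = 45.
Compare {F1, F4, F5}: freight cost 31 + fixed 15 = 46.
All other subsets cost ≥ 45. Minimum total cost: 44.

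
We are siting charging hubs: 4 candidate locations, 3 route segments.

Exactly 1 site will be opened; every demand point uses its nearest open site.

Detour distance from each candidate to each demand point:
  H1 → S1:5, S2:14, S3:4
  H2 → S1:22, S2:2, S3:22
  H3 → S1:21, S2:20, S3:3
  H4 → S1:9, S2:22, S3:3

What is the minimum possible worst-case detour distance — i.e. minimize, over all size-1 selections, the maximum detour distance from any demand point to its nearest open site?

14

Open {H1}.
  Farthest demand point is S2 at detour distance 14 (to H1); all others are ≤ 14.
With {H3} the worst case is 21.
With {H2} the worst case is 22.
No size-1 selection achieves below 14.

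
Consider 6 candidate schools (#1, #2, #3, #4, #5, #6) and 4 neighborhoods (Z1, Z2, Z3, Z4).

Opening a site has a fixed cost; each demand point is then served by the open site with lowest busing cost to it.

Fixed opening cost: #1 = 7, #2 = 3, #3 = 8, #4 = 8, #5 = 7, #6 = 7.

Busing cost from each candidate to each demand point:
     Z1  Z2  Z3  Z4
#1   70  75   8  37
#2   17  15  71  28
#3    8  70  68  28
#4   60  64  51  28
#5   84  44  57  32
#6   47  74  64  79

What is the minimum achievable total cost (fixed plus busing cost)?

77

Open {#1, #2, #3}: assign each demand point to its cheapest open site.
  Z1→#3 8, Z2→#2 15, Z3→#1 8, Z4→#2 28
  busing cost 59, fixed 18 → total 77.
Compare {#1, #2}: busing cost 68 + fixed 10 = 78.
Compare {#1, #2, #3, #5}: busing cost 59 + fixed 25 = 84.
Compare {#1, #2, #3, #6}: busing cost 59 + fixed 25 = 84.
All other subsets cost ≥ 78. Minimum total cost: 77.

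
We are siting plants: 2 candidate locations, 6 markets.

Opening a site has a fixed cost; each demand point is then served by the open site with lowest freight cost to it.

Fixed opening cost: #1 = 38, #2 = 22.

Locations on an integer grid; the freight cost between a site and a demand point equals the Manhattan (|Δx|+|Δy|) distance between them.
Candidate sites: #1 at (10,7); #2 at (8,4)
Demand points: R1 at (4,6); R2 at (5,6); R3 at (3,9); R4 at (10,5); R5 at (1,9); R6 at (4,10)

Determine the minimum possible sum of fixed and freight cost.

68

Open {#2}: assign each demand point to its cheapest open site.
  R1→#2 6, R2→#2 5, R3→#2 10, R4→#2 3, R5→#2 12, R6→#2 10
  freight cost 46, fixed 22 → total 68.
Compare {#1}: freight cost 44 + fixed 38 = 82.
Compare {#1, #2}: freight cost 42 + fixed 60 = 102.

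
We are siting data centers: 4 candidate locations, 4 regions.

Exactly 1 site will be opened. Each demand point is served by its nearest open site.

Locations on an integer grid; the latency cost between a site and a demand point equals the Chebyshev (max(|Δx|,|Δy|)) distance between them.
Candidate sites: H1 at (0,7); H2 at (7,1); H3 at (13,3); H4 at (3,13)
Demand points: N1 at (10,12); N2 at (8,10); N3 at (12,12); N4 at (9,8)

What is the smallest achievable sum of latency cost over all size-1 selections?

27

Open {H4}.
  N1→H4 7, N2→H4 5, N3→H4 9, N4→H4 6  ⇒ total 27.
Compare {H3}: total 30.
Compare {H2}: total 38.
No size-1 selection does better; minimum is 27.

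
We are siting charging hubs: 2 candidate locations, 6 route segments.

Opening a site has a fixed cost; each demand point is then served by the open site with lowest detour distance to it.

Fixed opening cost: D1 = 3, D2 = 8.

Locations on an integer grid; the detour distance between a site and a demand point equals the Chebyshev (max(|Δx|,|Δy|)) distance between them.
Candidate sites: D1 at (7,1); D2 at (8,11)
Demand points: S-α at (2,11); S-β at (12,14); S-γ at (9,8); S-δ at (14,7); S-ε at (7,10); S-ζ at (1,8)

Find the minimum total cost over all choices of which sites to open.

Open {D2}: assign each demand point to its cheapest open site.
  S-α→D2 6, S-β→D2 4, S-γ→D2 3, S-δ→D2 6, S-ε→D2 1, S-ζ→D2 7
  detour distance 27, fixed 8 → total 35.
Compare {D1, D2}: detour distance 27 + fixed 11 = 38.
Compare {D1}: detour distance 53 + fixed 3 = 56.

35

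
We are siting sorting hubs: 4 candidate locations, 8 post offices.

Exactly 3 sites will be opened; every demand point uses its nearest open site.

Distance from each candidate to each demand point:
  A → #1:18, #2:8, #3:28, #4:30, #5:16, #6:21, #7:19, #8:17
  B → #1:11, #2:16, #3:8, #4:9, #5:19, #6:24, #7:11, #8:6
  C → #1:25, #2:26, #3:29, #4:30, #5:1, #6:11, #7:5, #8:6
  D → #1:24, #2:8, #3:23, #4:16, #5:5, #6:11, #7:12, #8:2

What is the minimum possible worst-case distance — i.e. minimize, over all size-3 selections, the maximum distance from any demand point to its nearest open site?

11

Open {A, B, C}.
  Farthest demand point is #1 at distance 11 (to B); all others are ≤ 11.
With {A, B, D} the worst case is 11.
With {B, C, D} the worst case is 11.
No size-3 selection achieves below 11.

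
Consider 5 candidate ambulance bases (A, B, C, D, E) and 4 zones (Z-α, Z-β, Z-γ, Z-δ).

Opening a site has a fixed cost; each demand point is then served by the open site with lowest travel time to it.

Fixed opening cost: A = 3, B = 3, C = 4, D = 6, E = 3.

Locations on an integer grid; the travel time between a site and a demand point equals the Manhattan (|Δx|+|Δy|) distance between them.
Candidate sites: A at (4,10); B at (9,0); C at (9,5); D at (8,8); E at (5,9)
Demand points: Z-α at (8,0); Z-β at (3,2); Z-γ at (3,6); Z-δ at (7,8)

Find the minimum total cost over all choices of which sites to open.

Open {B, E}: assign each demand point to its cheapest open site.
  Z-α→B 1, Z-β→B 8, Z-γ→E 5, Z-δ→E 3
  travel time 17, fixed 6 → total 23.
Compare {A, B}: travel time 19 + fixed 6 = 25.
Compare {B, D}: travel time 17 + fixed 9 = 26.
Compare {A, B, E}: travel time 17 + fixed 9 = 26.
All other subsets cost ≥ 25. Minimum total cost: 23.

23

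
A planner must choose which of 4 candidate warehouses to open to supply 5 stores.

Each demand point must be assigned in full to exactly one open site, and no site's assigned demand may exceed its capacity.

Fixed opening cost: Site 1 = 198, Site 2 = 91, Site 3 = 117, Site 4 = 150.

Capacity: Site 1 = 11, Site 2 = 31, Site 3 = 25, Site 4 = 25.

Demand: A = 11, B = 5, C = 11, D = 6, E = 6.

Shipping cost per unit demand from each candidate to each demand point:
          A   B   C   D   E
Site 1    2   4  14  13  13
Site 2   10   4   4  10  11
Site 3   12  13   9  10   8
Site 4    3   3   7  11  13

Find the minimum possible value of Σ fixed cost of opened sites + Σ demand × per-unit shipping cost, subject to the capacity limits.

459

Open {Site 2, Site 4}; cheapest assignment that respects the capacities:
  Site 2 (cap 31, load 23): C, D, E — cost 11×4 + 6×10 + 6×11 = 170
  Site 4 (cap 25, load 16): A, B — cost 11×3 + 5×3 = 48
  Shipping 218, fixed 241 → total 459.
  Any other capacity-feasible assignment to {Site 2, Site 4} ships for at least 218.
Compare {Site 2, Site 3}: its best feasible assignment gives total 490.
Compare {Site 1, Site 2}: its best feasible assignment gives total 501.
Every other set of open sites that can feasibly serve all demand totals ≥ 490 even under its best assignment. Minimum: 459.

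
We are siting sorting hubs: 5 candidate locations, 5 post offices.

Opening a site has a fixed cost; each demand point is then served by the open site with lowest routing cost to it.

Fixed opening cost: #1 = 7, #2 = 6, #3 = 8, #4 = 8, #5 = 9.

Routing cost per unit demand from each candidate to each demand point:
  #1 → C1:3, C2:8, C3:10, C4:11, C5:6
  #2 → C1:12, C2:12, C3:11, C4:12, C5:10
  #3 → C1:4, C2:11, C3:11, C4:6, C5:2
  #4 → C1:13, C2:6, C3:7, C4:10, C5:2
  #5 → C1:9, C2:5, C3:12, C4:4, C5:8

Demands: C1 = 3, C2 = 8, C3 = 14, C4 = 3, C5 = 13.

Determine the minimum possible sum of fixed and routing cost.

209

Open {#1, #4, #5}: assign each demand point to its cheapest open site.
  C1→#1 3×3=9, C2→#5 8×5=40, C3→#4 14×7=98, C4→#5 3×4=12, C5→#4 13×2=26
  routing cost 185, fixed 24 → total 209.
Compare {#3, #4, #5}: routing cost 188 + fixed 25 = 213.
Compare {#1, #2, #4, #5}: routing cost 185 + fixed 30 = 215.
Compare {#1, #3, #4, #5}: routing cost 185 + fixed 32 = 217.
All other subsets cost ≥ 213. Minimum total cost: 209.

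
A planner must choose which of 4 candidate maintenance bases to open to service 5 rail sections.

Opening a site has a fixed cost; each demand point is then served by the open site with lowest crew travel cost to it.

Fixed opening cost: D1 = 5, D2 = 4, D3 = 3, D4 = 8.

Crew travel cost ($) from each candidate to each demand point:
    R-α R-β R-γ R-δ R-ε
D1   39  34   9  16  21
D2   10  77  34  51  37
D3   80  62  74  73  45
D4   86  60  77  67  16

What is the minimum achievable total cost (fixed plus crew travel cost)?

Open {D1, D2}: assign each demand point to its cheapest open site.
  R-α→D2 10, R-β→D1 34, R-γ→D1 9, R-δ→D1 16, R-ε→D1 21
  crew travel cost 90, fixed 9 → total 99.
Compare {D1, D2, D3}: crew travel cost 90 + fixed 12 = 102.
Compare {D1, D2, D4}: crew travel cost 85 + fixed 17 = 102.
Compare {D1, D2, D3, D4}: crew travel cost 85 + fixed 20 = 105.
All other subsets cost ≥ 102. Minimum total cost: 99.

99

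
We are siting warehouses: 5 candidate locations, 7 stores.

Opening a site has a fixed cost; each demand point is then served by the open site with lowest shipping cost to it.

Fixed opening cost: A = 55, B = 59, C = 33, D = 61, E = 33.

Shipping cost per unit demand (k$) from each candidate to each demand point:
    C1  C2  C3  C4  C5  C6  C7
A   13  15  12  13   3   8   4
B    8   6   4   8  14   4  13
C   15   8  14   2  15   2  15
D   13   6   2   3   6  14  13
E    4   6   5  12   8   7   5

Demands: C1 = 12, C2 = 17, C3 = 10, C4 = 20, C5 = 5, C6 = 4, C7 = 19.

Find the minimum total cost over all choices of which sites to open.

Open {C, E}: assign each demand point to its cheapest open site.
  C1→E 12×4=48, C2→E 17×6=102, C3→E 10×5=50, C4→C 20×2=40, C5→E 5×8=40, C6→C 4×2=8, C7→E 19×5=95
  shipping cost 383, fixed 66 → total 449.
Compare {A, C, E}: shipping cost 339 + fixed 121 = 460.
Compare {C, D, E}: shipping cost 343 + fixed 127 = 470.
Compare {D, E}: shipping cost 383 + fixed 94 = 477.
All other subsets cost ≥ 460. Minimum total cost: 449.

449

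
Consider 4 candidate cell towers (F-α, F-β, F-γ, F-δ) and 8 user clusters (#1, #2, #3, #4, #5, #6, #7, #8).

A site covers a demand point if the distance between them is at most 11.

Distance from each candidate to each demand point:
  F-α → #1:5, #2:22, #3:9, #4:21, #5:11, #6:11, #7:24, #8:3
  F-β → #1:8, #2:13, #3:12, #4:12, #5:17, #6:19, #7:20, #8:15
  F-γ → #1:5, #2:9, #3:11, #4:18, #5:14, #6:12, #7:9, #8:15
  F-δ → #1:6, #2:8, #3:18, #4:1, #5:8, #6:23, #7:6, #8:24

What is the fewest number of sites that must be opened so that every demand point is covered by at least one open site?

Coverage sets (demand points within 11 of each site):
  F-α: {#1, #3, #5, #6, #8}
  F-β: {#1}
  F-γ: {#1, #2, #3, #7}
  F-δ: {#1, #2, #4, #5, #7}
No single site covers all 8 demand points.
But {F-α, F-δ} covers everything, so the minimum is 2.

2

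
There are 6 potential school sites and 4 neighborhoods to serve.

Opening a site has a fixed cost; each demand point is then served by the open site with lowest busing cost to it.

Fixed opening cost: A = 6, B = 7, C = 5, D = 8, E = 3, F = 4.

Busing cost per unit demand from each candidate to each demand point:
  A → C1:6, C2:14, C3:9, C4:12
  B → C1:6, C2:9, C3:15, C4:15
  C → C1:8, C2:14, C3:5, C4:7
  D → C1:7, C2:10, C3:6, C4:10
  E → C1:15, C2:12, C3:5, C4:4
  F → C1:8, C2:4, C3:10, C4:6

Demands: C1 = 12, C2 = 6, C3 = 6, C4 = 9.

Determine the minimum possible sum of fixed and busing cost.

Open {A, E, F}: assign each demand point to its cheapest open site.
  C1→A 12×6=72, C2→F 6×4=24, C3→E 6×5=30, C4→E 9×4=36
  busing cost 162, fixed 13 → total 175.
Compare {B, E, F}: busing cost 162 + fixed 14 = 176.
Compare {A, C, E, F}: busing cost 162 + fixed 18 = 180.
Compare {B, C, E, F}: busing cost 162 + fixed 19 = 181.
All other subsets cost ≥ 176. Minimum total cost: 175.

175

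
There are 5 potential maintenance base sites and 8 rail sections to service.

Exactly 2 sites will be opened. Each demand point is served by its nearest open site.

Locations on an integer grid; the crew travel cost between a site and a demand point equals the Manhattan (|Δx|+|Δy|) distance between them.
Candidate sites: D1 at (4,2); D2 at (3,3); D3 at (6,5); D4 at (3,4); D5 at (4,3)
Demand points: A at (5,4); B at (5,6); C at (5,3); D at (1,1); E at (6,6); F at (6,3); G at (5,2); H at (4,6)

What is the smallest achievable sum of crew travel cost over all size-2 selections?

Open {D1, D3}.
  A→D3 2, B→D3 2, C→D1 2, D→D1 4, E→D3 1, F→D3 2, G→D1 1, H→D3 3  ⇒ total 17.
Compare {D3, D5}: total 18.
Compare {D2, D3}: total 19.
No size-2 selection does better; minimum is 17.

17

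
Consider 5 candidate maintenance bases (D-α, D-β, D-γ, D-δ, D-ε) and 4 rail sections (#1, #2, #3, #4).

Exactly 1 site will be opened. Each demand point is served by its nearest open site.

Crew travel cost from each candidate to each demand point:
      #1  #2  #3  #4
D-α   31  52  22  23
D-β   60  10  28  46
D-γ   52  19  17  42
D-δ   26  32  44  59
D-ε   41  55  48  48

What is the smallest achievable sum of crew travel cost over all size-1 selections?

Open {D-α}.
  #1→D-α 31, #2→D-α 52, #3→D-α 22, #4→D-α 23  ⇒ total 128.
Compare {D-γ}: total 130.
Compare {D-β}: total 144.
No size-1 selection does better; minimum is 128.

128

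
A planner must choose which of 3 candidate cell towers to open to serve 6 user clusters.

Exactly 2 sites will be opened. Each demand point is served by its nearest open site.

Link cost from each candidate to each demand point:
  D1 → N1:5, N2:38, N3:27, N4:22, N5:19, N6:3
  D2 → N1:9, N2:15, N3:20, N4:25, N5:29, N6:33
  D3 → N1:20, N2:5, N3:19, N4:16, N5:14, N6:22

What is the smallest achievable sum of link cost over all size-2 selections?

62

Open {D1, D3}.
  N1→D1 5, N2→D3 5, N3→D3 19, N4→D3 16, N5→D3 14, N6→D1 3  ⇒ total 62.
Compare {D1, D2}: total 84.
Compare {D2, D3}: total 85.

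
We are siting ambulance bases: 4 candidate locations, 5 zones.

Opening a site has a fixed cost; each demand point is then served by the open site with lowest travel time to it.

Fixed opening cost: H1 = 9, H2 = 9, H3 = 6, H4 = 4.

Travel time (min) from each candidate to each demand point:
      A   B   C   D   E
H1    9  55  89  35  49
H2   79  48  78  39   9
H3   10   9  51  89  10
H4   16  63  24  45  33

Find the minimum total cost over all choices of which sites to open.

106

Open {H1, H3, H4}: assign each demand point to its cheapest open site.
  A→H1 9, B→H3 9, C→H4 24, D→H1 35, E→H3 10
  travel time 87, fixed 19 → total 106.
Compare {H3, H4}: travel time 98 + fixed 10 = 108.
Compare {H2, H3, H4}: travel time 91 + fixed 19 = 110.
Compare {H1, H2, H3, H4}: travel time 86 + fixed 28 = 114.
All other subsets cost ≥ 108. Minimum total cost: 106.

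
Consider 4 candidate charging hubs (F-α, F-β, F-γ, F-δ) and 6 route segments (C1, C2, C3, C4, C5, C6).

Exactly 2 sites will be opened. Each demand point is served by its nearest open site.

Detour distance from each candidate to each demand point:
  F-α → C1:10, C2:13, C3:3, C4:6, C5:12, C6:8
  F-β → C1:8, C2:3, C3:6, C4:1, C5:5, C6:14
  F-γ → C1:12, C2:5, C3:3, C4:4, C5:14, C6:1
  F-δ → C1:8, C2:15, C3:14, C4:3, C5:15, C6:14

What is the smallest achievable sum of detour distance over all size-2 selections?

21

Open {F-β, F-γ}.
  C1→F-β 8, C2→F-β 3, C3→F-γ 3, C4→F-β 1, C5→F-β 5, C6→F-γ 1  ⇒ total 21.
Compare {F-α, F-β}: total 28.
Compare {F-γ, F-δ}: total 34.
No size-2 selection does better; minimum is 21.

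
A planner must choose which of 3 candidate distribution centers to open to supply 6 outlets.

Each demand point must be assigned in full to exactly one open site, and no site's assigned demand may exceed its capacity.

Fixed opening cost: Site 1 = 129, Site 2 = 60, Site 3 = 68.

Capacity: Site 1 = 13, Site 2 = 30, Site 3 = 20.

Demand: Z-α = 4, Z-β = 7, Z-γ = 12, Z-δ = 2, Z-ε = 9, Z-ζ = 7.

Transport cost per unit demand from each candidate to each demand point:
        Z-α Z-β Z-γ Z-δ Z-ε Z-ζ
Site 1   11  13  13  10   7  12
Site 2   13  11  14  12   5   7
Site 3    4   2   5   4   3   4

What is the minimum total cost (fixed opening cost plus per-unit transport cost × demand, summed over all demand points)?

Open {Site 2, Site 3}; cheapest assignment that respects the capacities:
  Site 2 (cap 30, load 22): Z-α, Z-δ, Z-ε, Z-ζ — cost 4×13 + 2×12 + 9×5 + 7×7 = 170
  Site 3 (cap 20, load 19): Z-β, Z-γ — cost 7×2 + 12×5 = 74
  Shipping 244, fixed 128 → total 372.
  Any other capacity-feasible assignment to {Site 2, Site 3} ships for at least 244.
Compare {Site 1, Site 2, Site 3}: its best feasible assignment gives total 489.
Compare {Site 1, Site 2}: its best feasible assignment gives total 592.
Every other set of open sites that can feasibly serve all demand totals ≥ 489 even under its best assignment. Minimum: 372.

372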